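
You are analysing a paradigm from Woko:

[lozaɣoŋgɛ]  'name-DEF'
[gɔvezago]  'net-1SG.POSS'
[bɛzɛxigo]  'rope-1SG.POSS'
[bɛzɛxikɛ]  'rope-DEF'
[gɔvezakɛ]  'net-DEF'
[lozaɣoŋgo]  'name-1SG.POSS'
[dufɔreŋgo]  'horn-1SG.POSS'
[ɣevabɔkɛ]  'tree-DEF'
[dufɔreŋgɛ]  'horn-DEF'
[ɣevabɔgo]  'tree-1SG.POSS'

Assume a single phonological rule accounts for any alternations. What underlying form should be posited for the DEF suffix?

/-kɛ/

The DEF morpheme has two allomorphs, [-gɛ] and [-kɛ].
By contrast the 1SG.POSS suffix keeps its initial [g] throughout — that segment must be underlying.
So the underlying form is /-kɛ/, and voiceless stops become voiced after a nasal.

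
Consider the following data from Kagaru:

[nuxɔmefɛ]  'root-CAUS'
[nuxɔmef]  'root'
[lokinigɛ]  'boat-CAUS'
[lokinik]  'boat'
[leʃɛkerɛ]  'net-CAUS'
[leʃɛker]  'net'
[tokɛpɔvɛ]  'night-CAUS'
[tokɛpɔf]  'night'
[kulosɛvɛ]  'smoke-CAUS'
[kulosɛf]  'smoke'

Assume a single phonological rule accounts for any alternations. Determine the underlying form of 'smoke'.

/kulosɛv/

The stem for 'smoke' ends in [v] in [kulosɛvɛ] but [f] in [kulosɛf].
If /f/ were underlying and a rule turned it into [v] before the CAUS suffix, 'root' would also alternate; but it has [f] in both [nuxɔmefɛ] and [nuxɔmef].
So /v/ is underlying, and a rule of word-final obstruent devoicing — voiced obstruents become voiceless word-finally — gives [f].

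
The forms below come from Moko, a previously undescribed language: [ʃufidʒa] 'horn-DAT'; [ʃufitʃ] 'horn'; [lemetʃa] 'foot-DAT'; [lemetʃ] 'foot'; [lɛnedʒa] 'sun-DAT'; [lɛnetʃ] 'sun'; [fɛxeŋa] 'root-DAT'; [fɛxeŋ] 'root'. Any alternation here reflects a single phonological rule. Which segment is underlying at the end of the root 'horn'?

/dʒ/

In [ʃufidʒa] and [ʃufitʃ] the final segment of 'horn' alternates: [dʒ] ~ [tʃ].
The stem 'foot' ([lemetʃa], [lemetʃ]) shows [tʃ] unchanged in both environments, so [tʃ] cannot be basic with [dʒ] derived before the DAT suffix.
The alternation reflects word-final obstruent devoicing: voiced obstruents become voiceless word-finally. /dʒ/ is underlying.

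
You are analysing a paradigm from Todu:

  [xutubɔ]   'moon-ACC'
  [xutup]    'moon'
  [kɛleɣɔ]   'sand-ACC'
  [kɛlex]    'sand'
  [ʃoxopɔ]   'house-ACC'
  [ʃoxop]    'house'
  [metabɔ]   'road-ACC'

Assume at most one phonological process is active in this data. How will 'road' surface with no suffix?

The stem for 'moon' ends in [b] in [xutubɔ] but [p] in [xutup].
The stem 'house' ([ʃoxopɔ], [ʃoxop]) shows [p] unchanged in both environments, so [p] cannot be basic with [b] derived before the ACC suffix.
Therefore /b/ is basic and [p] is derived by word-final obstruent devoicing (voiced obstruents become voiceless word-finally).
From [metabɔ] the stem 'road' is /metab/; word-finally this yields [metap].

[metap]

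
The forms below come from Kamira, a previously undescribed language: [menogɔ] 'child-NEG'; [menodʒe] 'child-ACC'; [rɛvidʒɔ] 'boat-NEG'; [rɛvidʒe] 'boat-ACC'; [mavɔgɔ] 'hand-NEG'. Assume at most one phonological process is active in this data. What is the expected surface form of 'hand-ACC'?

[mavɔdʒe]

The root 'child' surfaces as [menodʒe] and [menogɔ], with a stem-final [dʒ] ~ [g] alternation.
But 'boat' keeps [dʒ] in both environments ([rɛvidʒe], [rɛvidʒɔ]), so there is no rule changing /dʒ/ to [g] before the NEG suffix.
The underlying segment must be /g/; /g/ becomes palato-alveolar [dʒ] before a front vowel, yielding [dʒ] there.
From [mavɔgɔ] the stem 'hand' is /mavɔg/; before a front vowel this yields [mavɔdʒe].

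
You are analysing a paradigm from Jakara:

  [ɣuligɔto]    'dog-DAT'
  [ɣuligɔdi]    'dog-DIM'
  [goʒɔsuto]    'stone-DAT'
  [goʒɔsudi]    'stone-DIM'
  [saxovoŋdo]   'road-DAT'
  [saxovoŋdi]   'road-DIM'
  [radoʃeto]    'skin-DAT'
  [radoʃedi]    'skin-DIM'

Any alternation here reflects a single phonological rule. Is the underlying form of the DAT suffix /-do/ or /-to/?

The DAT suffix surfaces as [-do] and [-to], depending on the final segment of the stem.
By contrast the DIM suffix keeps its initial [d] throughout — that segment must be underlying.
So the underlying form is /-to/, and voiceless stops become voiced after a nasal.

/-to/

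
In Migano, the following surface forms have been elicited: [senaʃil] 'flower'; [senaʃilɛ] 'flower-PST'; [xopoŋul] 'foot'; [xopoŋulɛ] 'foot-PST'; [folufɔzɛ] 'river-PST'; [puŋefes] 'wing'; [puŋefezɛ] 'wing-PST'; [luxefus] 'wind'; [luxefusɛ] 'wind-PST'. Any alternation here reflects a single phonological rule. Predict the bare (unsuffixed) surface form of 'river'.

The root 'wing' surfaces as [puŋefes] and [puŋefezɛ], with a stem-final [s] ~ [z] alternation.
But 'wind' keeps [s] in both environments ([luxefus], [luxefusɛ]), so there is no rule changing /s/ to [z] before the PST suffix.
So /z/ is underlying, and a rule of word-final obstruent devoicing — voiced obstruents become voiceless word-finally — gives [s].
The one attested form of 'river', [folufɔzɛ], shows underlying /folufɔz/. Applying the same rule word-finally gives [folufɔs].

[folufɔs]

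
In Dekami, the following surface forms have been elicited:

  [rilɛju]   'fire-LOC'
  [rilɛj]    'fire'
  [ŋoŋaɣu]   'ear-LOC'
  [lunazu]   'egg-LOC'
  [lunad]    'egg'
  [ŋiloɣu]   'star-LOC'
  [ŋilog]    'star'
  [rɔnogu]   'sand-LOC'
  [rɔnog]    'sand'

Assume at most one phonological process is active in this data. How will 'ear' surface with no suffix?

[ŋoŋag]

The root 'star' surfaces as [ŋiloɣu] and [ŋilog], with a stem-final [ɣ] ~ [g] alternation.
If /g/ were underlying and a rule turned it into [ɣ] before the LOC suffix, 'sand' would also alternate; but it has [g] in both [rɔnogu] and [rɔnog].
So /ɣ/ is underlying, and a rule of word-final hardening — voiced fricatives become stops word-finally — gives [g].
The one attested form of 'ear', [ŋoŋaɣu], shows underlying /ŋoŋaɣ/. Applying the same rule word-finally gives [ŋoŋag].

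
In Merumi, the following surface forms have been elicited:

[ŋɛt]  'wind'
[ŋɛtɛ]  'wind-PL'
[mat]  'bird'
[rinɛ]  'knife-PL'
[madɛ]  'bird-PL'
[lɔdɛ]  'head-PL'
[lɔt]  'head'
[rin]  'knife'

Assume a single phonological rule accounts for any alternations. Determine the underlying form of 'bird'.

The root 'bird' surfaces as [madɛ] and [mat], with a stem-final [d] ~ [t] alternation.
But 'wind' keeps [t] in both environments ([ŋɛtɛ], [ŋɛt]), so there is no rule changing /t/ to [d] before the PL suffix.
The alternation reflects word-final obstruent devoicing: voiced obstruents become voiceless word-finally. /d/ is underlying.

/mad/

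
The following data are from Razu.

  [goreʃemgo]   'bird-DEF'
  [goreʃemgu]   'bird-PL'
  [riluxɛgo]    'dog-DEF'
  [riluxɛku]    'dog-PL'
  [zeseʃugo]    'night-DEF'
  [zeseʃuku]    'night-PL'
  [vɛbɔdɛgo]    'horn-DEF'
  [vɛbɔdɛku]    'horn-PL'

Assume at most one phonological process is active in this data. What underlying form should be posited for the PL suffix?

The PL morpheme has two allomorphs, [-gu] and [-ku].
The DEF suffix, which begins with [g], is invariant after every stem; so [g] is not altered by any rule here.
The PL suffix is therefore /-ku/ underlyingly, with post-nasal voicing: voiceless stops become voiced after a nasal.

/-ku/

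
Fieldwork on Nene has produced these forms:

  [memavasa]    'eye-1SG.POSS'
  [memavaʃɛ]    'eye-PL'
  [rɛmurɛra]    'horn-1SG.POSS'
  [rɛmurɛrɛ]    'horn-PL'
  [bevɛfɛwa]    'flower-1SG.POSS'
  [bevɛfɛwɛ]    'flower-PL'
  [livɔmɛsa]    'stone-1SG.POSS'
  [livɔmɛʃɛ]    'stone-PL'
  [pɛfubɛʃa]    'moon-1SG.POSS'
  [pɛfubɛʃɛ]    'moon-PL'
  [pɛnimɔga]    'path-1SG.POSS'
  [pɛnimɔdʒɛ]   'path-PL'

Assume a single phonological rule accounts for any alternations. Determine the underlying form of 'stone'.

The stem for 'stone' ends in [s] in [livɔmɛsa] but [ʃ] in [livɔmɛʃɛ].
But 'moon' keeps [ʃ] in both environments ([pɛfubɛʃa], [pɛfubɛʃɛ]), so there is no rule changing /ʃ/ to [s] before the 1SG.POSS suffix.
So /s/ is underlying, and a rule of palatalization before a front vowel — /g/ and /s/ become palato-alveolar [dʒ] and [ʃ] before a front vowel — gives [ʃ].
So 'stone' = /livɔmɛs/.

/livɔmɛs/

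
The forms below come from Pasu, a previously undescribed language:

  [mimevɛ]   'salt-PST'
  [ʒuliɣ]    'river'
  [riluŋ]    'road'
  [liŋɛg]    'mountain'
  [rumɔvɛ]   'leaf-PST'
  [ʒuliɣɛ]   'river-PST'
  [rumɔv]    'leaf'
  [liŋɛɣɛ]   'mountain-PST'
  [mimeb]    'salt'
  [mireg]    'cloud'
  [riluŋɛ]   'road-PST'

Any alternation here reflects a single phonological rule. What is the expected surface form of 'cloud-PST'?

The root 'mountain' surfaces as [liŋɛg] and [liŋɛɣɛ], with a stem-final [g] ~ [ɣ] alternation.
Compare 'river', with invariant [ɣ] in [ʒuliɣ] and [ʒuliɣɛ]: an analysis with underlying /ɣ/ and a rule producing [g] in isolation would wrongly predict alternation here too.
The alternation reflects intervocalic spirantization: voiced stops become fricatives between vowels. /g/ is underlying.
From [mireg] the stem 'cloud' is /mireg/; between vowels this yields [mireɣɛ].

[mireɣɛ]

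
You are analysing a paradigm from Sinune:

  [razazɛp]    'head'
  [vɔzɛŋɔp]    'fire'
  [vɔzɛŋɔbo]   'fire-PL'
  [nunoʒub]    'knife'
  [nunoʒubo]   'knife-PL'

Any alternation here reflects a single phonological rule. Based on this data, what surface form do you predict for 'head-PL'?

[razazɛbo]

In [vɔzɛŋɔp] and [vɔzɛŋɔbo] the final segment of 'fire' alternates: [p] ~ [b].
But 'knife' keeps [b] in both environments ([nunoʒub], [nunoʒubo]), so there is no rule changing /b/ to [p] in isolation.
The underlying segment must be /p/; voiceless stops become voiced between vowels, yielding [b] there.
The one attested form of 'head', [razazɛp], shows underlying /razazɛp/. Applying the same rule between vowels gives [razazɛbo].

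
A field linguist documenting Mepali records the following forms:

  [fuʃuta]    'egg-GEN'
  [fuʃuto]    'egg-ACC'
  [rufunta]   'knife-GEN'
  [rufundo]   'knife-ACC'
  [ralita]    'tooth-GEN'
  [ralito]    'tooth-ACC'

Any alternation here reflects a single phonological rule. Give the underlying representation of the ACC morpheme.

/-do/

The ACC morpheme has two allomorphs, [-do] and [-to].
By contrast the GEN suffix keeps its initial [t] throughout — that segment must be underlying.
So the underlying form is /-do/, and voiced stops become voiceless after a vowel.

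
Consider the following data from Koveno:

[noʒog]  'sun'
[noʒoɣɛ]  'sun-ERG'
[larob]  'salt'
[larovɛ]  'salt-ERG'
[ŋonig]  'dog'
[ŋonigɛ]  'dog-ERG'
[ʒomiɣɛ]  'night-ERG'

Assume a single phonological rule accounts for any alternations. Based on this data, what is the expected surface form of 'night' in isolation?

[ʒomig]

The stem for 'sun' ends in [g] in [noʒog] but [ɣ] in [noʒoɣɛ].
If /g/ were underlying and a rule turned it into [ɣ] before the ERG suffix, 'dog' would also alternate; but it has [g] in both [ŋonig] and [ŋonigɛ].
Therefore /ɣ/ is basic and [g] is derived by word-final hardening (voiced fricatives become stops word-finally).
From [ʒomiɣɛ] the stem 'night' is /ʒomiɣ/; word-finally this yields [ʒomig].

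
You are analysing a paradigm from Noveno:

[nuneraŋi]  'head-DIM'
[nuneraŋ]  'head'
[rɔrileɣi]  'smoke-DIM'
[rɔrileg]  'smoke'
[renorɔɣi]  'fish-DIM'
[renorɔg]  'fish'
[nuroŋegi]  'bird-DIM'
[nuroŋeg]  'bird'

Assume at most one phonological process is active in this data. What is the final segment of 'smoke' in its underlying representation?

'smoke' shows [ɣ] ~ [g] at the end of the stem ([rɔrileɣi] vs [rɔrileg]).
If /g/ were underlying and a rule turned it into [ɣ] before the DIM suffix, 'bird' would also alternate; but it has [g] in both [nuroŋegi] and [nuroŋeg].
The alternation reflects word-final hardening: voiced fricatives become stops word-finally. /ɣ/ is underlying.

/ɣ/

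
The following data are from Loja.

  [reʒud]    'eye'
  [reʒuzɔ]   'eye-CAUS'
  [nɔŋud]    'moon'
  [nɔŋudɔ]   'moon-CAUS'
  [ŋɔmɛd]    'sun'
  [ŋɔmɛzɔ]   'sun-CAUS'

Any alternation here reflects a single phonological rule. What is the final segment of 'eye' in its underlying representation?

/z/

'eye' shows [d] ~ [z] at the end of the stem ([reʒud] vs [reʒuzɔ]).
If /d/ were underlying and a rule turned it into [z] before the CAUS suffix, 'moon' would also alternate; but it has [d] in both [nɔŋud] and [nɔŋudɔ].
The alternation reflects word-final hardening: voiced fricatives become stops word-finally. /z/ is underlying.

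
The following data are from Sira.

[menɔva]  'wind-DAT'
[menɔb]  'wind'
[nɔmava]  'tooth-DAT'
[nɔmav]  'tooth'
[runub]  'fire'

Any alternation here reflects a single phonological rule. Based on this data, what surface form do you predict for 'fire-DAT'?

[runuva]

The stem for 'wind' ends in [v] in [menɔva] but [b] in [menɔb].
But 'tooth' keeps [v] in both environments ([nɔmava], [nɔmav]), so there is no rule changing /v/ to [b] in isolation.
The alternation reflects intervocalic spirantization: voiced stops become fricatives between vowels. /b/ is underlying.
From [runub] the stem 'fire' is /runub/; between vowels this yields [runuva].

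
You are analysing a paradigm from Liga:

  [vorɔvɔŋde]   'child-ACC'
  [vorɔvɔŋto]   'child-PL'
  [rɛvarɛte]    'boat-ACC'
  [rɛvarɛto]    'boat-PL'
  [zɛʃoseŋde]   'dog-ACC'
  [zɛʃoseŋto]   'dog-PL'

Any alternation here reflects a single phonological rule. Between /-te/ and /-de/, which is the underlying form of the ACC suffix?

/-de/

The ACC suffix surfaces as [-de] and [-te], depending on the final segment of the stem.
By contrast the PL suffix keeps its initial [t] throughout — that segment must be underlying.
So the underlying form is /-de/, and voiced stops become voiceless after a vowel.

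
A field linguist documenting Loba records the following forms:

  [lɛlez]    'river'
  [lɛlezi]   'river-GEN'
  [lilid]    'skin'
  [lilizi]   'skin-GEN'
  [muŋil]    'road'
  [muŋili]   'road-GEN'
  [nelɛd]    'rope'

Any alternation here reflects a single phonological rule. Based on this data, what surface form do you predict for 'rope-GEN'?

The root 'skin' surfaces as [lilid] and [lilizi], with a stem-final [d] ~ [z] alternation.
But 'river' keeps [z] in both environments ([lɛlez], [lɛlezi]), so there is no rule changing /z/ to [d] in isolation.
The alternation reflects intervocalic spirantization: voiced stops become fricatives between vowels. /d/ is underlying.
The one attested form of 'rope', [nelɛd], shows underlying /nelɛd/. Applying the same rule between vowels gives [nelɛzi].

[nelɛzi]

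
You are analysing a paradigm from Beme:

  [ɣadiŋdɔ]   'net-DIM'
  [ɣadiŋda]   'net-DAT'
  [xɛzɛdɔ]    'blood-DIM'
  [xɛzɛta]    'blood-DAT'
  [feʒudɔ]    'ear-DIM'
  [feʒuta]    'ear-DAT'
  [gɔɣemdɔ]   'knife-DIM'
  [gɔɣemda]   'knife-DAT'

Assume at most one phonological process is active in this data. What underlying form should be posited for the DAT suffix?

The DAT suffix surfaces as [-da] and [-ta], depending on the final segment of the stem.
By contrast the DIM suffix keeps its initial [d] throughout — that segment must be underlying.
The DAT suffix is therefore /-ta/ underlyingly, with post-nasal voicing: voiceless stops become voiced after a nasal.

/-ta/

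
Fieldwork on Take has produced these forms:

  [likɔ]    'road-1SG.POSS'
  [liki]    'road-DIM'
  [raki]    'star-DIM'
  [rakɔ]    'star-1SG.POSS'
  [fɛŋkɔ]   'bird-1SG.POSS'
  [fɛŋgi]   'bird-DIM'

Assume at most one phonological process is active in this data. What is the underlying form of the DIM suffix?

/-gi/

The DIM suffix surfaces as [-gi] and [-ki], depending on the final segment of the stem.
By contrast the 1SG.POSS suffix keeps its initial [k] throughout — that segment must be underlying.
So the underlying form is /-gi/, and voiced stops become voiceless after a vowel.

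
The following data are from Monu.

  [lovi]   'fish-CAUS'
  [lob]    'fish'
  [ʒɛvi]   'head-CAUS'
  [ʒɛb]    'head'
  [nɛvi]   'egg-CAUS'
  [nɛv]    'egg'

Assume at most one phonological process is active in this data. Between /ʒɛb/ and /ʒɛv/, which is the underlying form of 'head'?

The root 'head' surfaces as [ʒɛvi] and [ʒɛb], with a stem-final [v] ~ [b] alternation.
If /v/ were underlying and a rule turned it into [b] in isolation, 'egg' would also alternate; but it has [v] in both [nɛvi] and [nɛv].
The underlying segment must be /b/; voiced stops become fricatives between vowels, yielding [v] there.

/ʒɛb/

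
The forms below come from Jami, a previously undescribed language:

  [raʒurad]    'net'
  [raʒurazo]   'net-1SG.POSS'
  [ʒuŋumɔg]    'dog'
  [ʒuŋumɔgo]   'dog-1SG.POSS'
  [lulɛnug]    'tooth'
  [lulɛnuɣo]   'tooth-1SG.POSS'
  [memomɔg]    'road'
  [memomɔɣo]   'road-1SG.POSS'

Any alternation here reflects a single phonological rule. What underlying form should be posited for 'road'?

'road' shows [g] ~ [ɣ] at the end of the stem ([memomɔg] vs [memomɔɣo]).
The stem 'dog' ([ʒuŋumɔg], [ʒuŋumɔgo]) shows [g] unchanged in both environments, so [g] cannot be basic with [ɣ] derived before the 1SG.POSS suffix.
The alternation reflects word-final hardening: voiced fricatives become stops word-finally. /ɣ/ is underlying.
The underlying form of 'road' is therefore /memomɔɣ/.

/memomɔɣ/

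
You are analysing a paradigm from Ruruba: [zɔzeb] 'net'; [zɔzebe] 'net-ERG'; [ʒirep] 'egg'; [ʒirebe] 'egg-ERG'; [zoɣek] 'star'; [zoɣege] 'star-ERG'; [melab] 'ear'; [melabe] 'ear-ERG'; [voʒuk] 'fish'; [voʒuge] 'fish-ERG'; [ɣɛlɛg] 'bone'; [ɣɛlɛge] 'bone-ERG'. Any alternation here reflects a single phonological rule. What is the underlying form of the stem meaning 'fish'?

/voʒuk/

'fish' shows [k] ~ [g] at the end of the stem ([voʒuk] vs [voʒuge]).
But 'bone' keeps [g] in both environments ([ɣɛlɛg], [ɣɛlɛge]), so there is no rule changing /g/ to [k] in isolation.
The underlying segment must be /k/; voiceless stops become voiced between vowels, yielding [g] there.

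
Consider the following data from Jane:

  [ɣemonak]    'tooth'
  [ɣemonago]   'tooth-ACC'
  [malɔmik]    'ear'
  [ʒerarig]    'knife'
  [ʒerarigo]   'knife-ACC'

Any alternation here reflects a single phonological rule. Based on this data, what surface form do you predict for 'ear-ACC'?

[malɔmigo]

In [ɣemonak] and [ɣemonago] the final segment of 'tooth' alternates: [k] ~ [g].
Compare 'knife', with invariant [g] in [ʒerarig] and [ʒerarigo]: an analysis with underlying /g/ and a rule producing [k] in isolation would wrongly predict alternation here too.
The alternation reflects intervocalic voicing: voiceless stops become voiced between vowels. /k/ is underlying.
From [malɔmik] the stem 'ear' is /malɔmik/; between vowels this yields [malɔmigo].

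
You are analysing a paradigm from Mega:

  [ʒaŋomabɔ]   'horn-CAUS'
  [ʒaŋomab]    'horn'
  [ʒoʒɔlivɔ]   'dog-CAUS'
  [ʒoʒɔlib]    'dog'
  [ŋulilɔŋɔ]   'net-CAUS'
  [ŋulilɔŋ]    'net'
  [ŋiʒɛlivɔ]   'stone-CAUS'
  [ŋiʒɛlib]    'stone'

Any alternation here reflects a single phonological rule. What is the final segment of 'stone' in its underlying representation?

'stone' shows [v] ~ [b] at the end of the stem ([ŋiʒɛlivɔ] vs [ŋiʒɛlib]).
If /b/ were underlying and a rule turned it into [v] before the CAUS suffix, 'horn' would also alternate; but it has [b] in both [ʒaŋomabɔ] and [ʒaŋomab].
The alternation reflects word-final hardening: voiced fricatives become stops word-finally. /v/ is underlying.

/v/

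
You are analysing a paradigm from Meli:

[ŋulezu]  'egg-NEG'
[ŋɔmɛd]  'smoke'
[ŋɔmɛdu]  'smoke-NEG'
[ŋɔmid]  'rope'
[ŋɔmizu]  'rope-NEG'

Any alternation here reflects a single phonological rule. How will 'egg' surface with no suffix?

The root 'rope' surfaces as [ŋɔmid] and [ŋɔmizu], with a stem-final [d] ~ [z] alternation.
Compare 'smoke', with invariant [d] in [ŋɔmɛd] and [ŋɔmɛdu]: an analysis with underlying /d/ and a rule producing [z] before the NEG suffix would wrongly predict alternation here too.
So /z/ is underlying, and a rule of word-final hardening — voiced fricatives become stops word-finally — gives [d].
The one attested form of 'egg', [ŋulezu], shows underlying /ŋulez/. Applying the same rule word-finally gives [ŋuled].

[ŋuled]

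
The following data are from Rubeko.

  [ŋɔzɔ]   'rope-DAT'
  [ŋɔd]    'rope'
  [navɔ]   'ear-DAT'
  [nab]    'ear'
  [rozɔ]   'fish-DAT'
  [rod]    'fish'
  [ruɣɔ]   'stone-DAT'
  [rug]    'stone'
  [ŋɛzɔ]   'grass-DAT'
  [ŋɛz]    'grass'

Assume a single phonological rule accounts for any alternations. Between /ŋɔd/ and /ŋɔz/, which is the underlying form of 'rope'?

'rope' shows [z] ~ [d] at the end of the stem ([ŋɔzɔ] vs [ŋɔd]).
The stem 'grass' ([ŋɛzɔ], [ŋɛz]) shows [z] unchanged in both environments, so [z] cannot be basic with [d] derived in isolation.
Therefore /d/ is basic and [z] is derived by intervocalic spirantization (voiced stops become fricatives between vowels).

/ŋɔd/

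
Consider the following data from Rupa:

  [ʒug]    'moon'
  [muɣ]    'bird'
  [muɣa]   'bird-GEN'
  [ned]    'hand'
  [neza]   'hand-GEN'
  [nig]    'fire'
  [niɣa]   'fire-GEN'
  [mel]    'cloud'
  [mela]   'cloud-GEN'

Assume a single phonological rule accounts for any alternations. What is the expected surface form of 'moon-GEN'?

In [nig] and [niɣa] the final segment of 'fire' alternates: [g] ~ [ɣ].
If /ɣ/ were underlying and a rule turned it into [g] in isolation, 'bird' would also alternate; but it has [ɣ] in both [muɣ] and [muɣa].
The alternation reflects intervocalic spirantization: voiced stops become fricatives between vowels. /g/ is underlying.
The one attested form of 'moon', [ʒug], shows underlying /ʒug/. Applying the same rule between vowels gives [ʒuɣa].

[ʒuɣa]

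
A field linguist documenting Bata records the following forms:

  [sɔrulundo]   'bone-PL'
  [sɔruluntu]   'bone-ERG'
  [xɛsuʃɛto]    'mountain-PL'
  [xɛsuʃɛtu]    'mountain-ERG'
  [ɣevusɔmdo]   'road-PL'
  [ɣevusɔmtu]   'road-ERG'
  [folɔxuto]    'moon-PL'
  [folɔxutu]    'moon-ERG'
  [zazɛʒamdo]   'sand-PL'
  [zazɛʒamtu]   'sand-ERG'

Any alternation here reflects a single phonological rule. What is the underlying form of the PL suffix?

The PL morpheme has two allomorphs, [-do] and [-to].
By contrast the ERG suffix keeps its initial [t] throughout — that segment must be underlying.
So the underlying form is /-do/, and voiced stops become voiceless after a vowel.

/-do/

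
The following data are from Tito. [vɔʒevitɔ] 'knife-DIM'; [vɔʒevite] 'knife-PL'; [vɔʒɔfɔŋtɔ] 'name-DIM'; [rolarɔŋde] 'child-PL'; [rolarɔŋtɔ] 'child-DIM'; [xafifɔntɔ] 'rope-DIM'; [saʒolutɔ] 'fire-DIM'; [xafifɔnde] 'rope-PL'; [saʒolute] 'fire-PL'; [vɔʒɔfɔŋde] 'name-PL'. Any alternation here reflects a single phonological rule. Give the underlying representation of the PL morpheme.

The PL morpheme has two allomorphs, [-de] and [-te].
The DIM suffix, which begins with [t], is invariant after every stem; so [t] is not altered by any rule here.
So the underlying form is /-de/, and voiced stops become voiceless after a vowel.

/-de/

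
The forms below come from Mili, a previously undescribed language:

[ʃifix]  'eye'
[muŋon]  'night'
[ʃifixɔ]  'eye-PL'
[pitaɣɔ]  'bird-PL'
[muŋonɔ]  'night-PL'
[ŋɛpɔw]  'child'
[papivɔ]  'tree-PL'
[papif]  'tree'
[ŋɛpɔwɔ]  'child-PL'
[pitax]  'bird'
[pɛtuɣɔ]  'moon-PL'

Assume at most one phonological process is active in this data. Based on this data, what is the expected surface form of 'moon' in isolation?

[pɛtux]

In [pitaɣɔ] and [pitax] the final segment of 'bird' alternates: [ɣ] ~ [x].
The stem 'eye' ([ʃifixɔ], [ʃifix]) shows [x] unchanged in both environments, so [x] cannot be basic with [ɣ] derived before the PL suffix.
So /ɣ/ is underlying, and a rule of word-final obstruent devoicing — voiced obstruents become voiceless word-finally — gives [x].
The one attested form of 'moon', [pɛtuɣɔ], shows underlying /pɛtuɣ/. Applying the same rule word-finally gives [pɛtux].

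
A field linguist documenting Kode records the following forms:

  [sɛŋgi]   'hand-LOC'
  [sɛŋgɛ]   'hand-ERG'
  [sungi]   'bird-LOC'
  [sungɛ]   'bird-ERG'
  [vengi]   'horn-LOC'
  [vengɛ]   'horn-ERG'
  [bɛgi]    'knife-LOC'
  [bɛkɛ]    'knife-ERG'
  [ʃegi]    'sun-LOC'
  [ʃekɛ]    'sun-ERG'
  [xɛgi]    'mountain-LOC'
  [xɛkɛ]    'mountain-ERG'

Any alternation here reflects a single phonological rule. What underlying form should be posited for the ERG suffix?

The ERG morpheme has two allomorphs, [-gɛ] and [-kɛ].
The LOC suffix, which begins with [g], is invariant after every stem; so [g] is not altered by any rule here.
The ERG suffix is therefore /-kɛ/ underlyingly, with post-nasal voicing: voiceless stops become voiced after a nasal.

/-kɛ/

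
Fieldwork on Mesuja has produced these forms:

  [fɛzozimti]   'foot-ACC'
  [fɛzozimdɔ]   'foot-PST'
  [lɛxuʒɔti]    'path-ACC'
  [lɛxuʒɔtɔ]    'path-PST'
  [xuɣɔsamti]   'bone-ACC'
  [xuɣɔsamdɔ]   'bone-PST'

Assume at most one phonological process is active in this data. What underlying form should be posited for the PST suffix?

The PST suffix surfaces as [-dɔ] and [-tɔ], depending on the final segment of the stem.
The ACC suffix, which begins with [t], is invariant after every stem; so [t] is not altered by any rule here.
So the underlying form is /-dɔ/, and voiced stops become voiceless after a vowel.

/-dɔ/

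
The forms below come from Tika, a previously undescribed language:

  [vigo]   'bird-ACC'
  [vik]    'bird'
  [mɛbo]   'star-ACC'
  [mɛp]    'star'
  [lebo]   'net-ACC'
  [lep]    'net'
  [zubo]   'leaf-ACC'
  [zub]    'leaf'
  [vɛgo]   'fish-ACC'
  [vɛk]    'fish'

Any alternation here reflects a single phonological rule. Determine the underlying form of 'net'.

/lep/

In [lebo] and [lep] the final segment of 'net' alternates: [b] ~ [p].
The stem 'leaf' ([zubo], [zub]) shows [b] unchanged in both environments, so [b] cannot be basic with [p] derived in isolation.
So /p/ is underlying, and a rule of intervocalic voicing — voiceless stops become voiced between vowels — gives [b].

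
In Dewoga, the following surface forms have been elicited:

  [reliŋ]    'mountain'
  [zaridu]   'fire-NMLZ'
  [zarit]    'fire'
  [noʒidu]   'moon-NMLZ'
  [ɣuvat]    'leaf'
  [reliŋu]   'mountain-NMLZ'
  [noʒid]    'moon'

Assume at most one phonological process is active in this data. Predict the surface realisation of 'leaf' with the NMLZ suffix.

[ɣuvadu]

The stem for 'fire' ends in [t] in [zarit] but [d] in [zaridu].
Compare 'moon', with invariant [d] in [noʒid] and [noʒidu]: an analysis with underlying /d/ and a rule producing [t] in isolation would wrongly predict alternation here too.
Therefore /t/ is basic and [d] is derived by intervocalic voicing (voiceless stops become voiced between vowels).
From [ɣuvat] the stem 'leaf' is /ɣuvat/; between vowels this yields [ɣuvadu].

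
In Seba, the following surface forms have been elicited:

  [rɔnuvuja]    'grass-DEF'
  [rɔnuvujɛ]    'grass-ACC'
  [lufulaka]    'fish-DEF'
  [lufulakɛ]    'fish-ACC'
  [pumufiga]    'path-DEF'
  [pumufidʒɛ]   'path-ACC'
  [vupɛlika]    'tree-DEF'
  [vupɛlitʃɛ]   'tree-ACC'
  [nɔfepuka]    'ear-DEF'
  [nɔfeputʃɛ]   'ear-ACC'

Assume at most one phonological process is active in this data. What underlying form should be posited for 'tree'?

/vupɛlitʃ/

The stem for 'tree' ends in [k] in [vupɛlika] but [tʃ] in [vupɛlitʃɛ].
The stem 'fish' ([lufulaka], [lufulakɛ]) shows [k] unchanged in both environments, so [k] cannot be basic with [tʃ] derived before the ACC suffix.
So /tʃ/ is underlying, and a rule of depalatalization — palato-alveolar /tʃ/ and /dʒ/ become [k] and [g] when no front vowel follows — gives [k].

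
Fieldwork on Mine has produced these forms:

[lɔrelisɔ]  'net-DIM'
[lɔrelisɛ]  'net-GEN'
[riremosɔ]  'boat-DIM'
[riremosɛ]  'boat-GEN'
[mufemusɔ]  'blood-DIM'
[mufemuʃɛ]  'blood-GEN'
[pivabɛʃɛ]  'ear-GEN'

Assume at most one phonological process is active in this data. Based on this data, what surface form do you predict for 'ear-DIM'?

[pivabɛsɔ]

The stem for 'blood' ends in [s] in [mufemusɔ] but [ʃ] in [mufemuʃɛ].
Compare 'net', with invariant [s] in [lɔrelisɔ] and [lɔrelisɛ]: an analysis with underlying /s/ and a rule producing [ʃ] before the GEN suffix would wrongly predict alternation here too.
Therefore /ʃ/ is basic and [s] is derived by depalatalization (palato-alveolar /ʃ/ becomes [s] when no front vowel follows).
From [pivabɛʃɛ] the stem 'ear' is /pivabɛʃ/; when no front vowel follows this yields [pivabɛsɔ].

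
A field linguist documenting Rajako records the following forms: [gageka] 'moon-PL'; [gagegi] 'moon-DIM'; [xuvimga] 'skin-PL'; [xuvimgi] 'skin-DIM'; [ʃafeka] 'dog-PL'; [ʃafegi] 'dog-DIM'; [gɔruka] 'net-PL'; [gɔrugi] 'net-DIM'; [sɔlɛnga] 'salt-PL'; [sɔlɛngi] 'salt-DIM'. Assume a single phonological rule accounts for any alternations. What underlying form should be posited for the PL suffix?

The PL morpheme has two allomorphs, [-ga] and [-ka].
The DIM suffix, which begins with [g], is invariant after every stem; so [g] is not altered by any rule here.
So the underlying form is /-ka/, and voiceless stops become voiced after a nasal.

/-ka/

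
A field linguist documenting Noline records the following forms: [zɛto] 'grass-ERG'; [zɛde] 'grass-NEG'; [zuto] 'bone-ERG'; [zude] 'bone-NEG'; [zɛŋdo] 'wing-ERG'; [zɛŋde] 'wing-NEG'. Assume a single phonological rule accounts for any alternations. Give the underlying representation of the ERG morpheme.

/-to/

The ERG suffix surfaces as [-do] and [-to], depending on the final segment of the stem.
By contrast the NEG suffix keeps its initial [d] throughout — that segment must be underlying.
So the underlying form is /-to/, and voiceless stops become voiced after a nasal.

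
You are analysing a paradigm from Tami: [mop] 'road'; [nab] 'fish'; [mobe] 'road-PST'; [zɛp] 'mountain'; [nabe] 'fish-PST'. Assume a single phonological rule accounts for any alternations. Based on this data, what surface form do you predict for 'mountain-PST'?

[zɛbe]

The root 'road' surfaces as [mobe] and [mop], with a stem-final [b] ~ [p] alternation.
The stem 'fish' ([nabe], [nab]) shows [b] unchanged in both environments, so [b] cannot be basic with [p] derived in isolation.
The alternation reflects intervocalic voicing: voiceless stops become voiced between vowels. /p/ is underlying.
The one attested form of 'mountain', [zɛp], shows underlying /zɛp/. Applying the same rule between vowels gives [zɛbe].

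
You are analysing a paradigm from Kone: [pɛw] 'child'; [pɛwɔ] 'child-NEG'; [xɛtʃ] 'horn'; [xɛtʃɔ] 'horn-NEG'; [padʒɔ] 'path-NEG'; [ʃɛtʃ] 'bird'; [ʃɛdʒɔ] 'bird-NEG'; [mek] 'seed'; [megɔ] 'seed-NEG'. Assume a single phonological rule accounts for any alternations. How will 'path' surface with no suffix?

[patʃ]

In [ʃɛtʃ] and [ʃɛdʒɔ] the final segment of 'bird' alternates: [tʃ] ~ [dʒ].
If /tʃ/ were underlying and a rule turned it into [dʒ] before the NEG suffix, 'horn' would also alternate; but it has [tʃ] in both [xɛtʃ] and [xɛtʃɔ].
The underlying segment must be /dʒ/; voiced obstruents become voiceless word-finally, yielding [tʃ] there.
From [padʒɔ] the stem 'path' is /padʒ/; word-finally this yields [patʃ].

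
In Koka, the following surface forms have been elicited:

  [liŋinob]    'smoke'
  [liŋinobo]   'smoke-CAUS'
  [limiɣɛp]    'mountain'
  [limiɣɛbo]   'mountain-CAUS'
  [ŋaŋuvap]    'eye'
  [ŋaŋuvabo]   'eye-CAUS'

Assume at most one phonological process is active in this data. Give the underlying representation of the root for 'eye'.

The stem for 'eye' ends in [p] in [ŋaŋuvap] but [b] in [ŋaŋuvabo].
The stem 'smoke' ([liŋinob], [liŋinobo]) shows [b] unchanged in both environments, so [b] cannot be basic with [p] derived in isolation.
Therefore /p/ is basic and [b] is derived by intervocalic voicing (voiceless stops become voiced between vowels).

/ŋaŋuvap/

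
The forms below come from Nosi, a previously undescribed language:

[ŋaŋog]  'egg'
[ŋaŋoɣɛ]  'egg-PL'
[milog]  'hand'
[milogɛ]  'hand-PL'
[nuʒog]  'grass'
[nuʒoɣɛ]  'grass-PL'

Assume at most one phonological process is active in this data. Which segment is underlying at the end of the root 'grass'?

/ɣ/

The stem for 'grass' ends in [g] in [nuʒog] but [ɣ] in [nuʒoɣɛ].
But 'hand' keeps [g] in both environments ([milog], [milogɛ]), so there is no rule changing /g/ to [ɣ] before the PL suffix.
Therefore /ɣ/ is basic and [g] is derived by word-final hardening (voiced fricatives become stops word-finally).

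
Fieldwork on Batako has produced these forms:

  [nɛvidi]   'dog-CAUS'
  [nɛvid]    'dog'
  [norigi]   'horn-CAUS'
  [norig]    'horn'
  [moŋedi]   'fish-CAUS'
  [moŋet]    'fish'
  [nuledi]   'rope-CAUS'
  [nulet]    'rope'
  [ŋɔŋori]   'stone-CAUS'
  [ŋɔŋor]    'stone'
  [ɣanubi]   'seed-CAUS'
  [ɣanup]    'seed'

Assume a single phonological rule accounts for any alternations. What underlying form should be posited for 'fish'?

'fish' shows [d] ~ [t] at the end of the stem ([moŋedi] vs [moŋet]).
The stem 'dog' ([nɛvidi], [nɛvid]) shows [d] unchanged in both environments, so [d] cannot be basic with [t] derived in isolation.
Therefore /t/ is basic and [d] is derived by intervocalic voicing (voiceless stops become voiced between vowels).

/moŋet/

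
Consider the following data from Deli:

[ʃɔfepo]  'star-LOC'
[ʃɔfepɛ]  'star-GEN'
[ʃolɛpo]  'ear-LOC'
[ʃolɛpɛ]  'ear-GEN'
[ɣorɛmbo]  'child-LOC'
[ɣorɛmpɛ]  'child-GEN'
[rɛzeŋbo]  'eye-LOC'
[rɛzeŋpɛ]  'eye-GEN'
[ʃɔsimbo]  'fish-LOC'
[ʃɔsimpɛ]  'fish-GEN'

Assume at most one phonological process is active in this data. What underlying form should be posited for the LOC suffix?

The LOC morpheme has two allomorphs, [-bo] and [-po].
By contrast the GEN suffix keeps its initial [p] throughout — that segment must be underlying.
So the underlying form is /-bo/, and voiced stops become voiceless after a vowel.

/-bo/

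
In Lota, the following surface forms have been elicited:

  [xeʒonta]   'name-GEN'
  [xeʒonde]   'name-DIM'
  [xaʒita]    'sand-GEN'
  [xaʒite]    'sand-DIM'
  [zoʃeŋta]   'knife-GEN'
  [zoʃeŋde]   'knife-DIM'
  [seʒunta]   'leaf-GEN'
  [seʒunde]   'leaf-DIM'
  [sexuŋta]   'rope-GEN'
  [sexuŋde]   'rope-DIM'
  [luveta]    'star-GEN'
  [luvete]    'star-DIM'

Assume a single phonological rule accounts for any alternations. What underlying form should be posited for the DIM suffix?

The DIM suffix surfaces as [-de] and [-te], depending on the final segment of the stem.
The GEN suffix, which begins with [t], is invariant after every stem; so [t] is not altered by any rule here.
The DIM suffix is therefore /-de/ underlyingly, with post-vocalic devoicing: voiced stops become voiceless after a vowel.

/-de/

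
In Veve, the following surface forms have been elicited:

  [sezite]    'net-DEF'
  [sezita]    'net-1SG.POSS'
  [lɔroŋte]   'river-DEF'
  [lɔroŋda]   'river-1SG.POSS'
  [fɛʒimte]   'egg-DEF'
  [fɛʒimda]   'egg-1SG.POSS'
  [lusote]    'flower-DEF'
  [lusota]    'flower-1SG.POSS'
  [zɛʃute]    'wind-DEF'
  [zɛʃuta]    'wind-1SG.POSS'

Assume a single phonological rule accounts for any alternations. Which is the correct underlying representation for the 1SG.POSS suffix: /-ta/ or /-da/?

The 1SG.POSS morpheme has two allomorphs, [-da] and [-ta].
The DEF suffix, which begins with [t], is invariant after every stem; so [t] is not altered by any rule here.
So the underlying form is /-da/, and voiced stops become voiceless after a vowel.

/-da/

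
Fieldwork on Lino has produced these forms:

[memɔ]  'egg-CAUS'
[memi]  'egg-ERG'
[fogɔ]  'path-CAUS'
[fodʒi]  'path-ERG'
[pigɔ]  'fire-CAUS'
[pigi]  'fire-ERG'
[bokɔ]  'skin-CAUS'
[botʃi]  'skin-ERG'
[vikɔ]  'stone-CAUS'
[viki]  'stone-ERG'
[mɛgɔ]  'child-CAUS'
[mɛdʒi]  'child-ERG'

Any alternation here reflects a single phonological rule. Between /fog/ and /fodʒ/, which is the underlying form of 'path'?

/fodʒ/

In [fogɔ] and [fodʒi] the final segment of 'path' alternates: [g] ~ [dʒ].
But 'fire' keeps [g] in both environments ([pigɔ], [pigi]), so there is no rule changing /g/ to [dʒ] before the ERG suffix.
The underlying segment must be /dʒ/; palato-alveolar /tʃ/ and /dʒ/ become [k] and [g] when no front vowel follows, yielding [g] there.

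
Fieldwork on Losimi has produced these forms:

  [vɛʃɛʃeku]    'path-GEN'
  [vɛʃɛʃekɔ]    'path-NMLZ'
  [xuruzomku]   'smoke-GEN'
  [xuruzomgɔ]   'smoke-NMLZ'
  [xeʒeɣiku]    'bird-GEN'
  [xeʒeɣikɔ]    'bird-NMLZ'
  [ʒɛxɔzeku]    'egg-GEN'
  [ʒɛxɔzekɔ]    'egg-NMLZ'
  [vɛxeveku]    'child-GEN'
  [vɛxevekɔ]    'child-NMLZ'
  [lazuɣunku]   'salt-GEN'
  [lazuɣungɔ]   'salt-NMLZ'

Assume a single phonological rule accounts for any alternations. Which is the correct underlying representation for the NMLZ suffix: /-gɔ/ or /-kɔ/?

/-gɔ/

The NMLZ suffix surfaces as [-gɔ] and [-kɔ], depending on the final segment of the stem.
By contrast the GEN suffix keeps its initial [k] throughout — that segment must be underlying.
The NMLZ suffix is therefore /-gɔ/ underlyingly, with post-vocalic devoicing: voiced stops become voiceless after a vowel.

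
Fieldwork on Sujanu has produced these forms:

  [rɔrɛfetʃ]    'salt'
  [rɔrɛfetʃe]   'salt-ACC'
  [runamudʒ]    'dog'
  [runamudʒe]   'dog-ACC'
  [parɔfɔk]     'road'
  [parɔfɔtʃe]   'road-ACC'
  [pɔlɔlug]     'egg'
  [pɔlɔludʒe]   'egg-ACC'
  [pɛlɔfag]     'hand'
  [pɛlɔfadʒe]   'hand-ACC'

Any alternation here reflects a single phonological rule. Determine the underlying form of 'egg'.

/pɔlɔlug/

The stem for 'egg' ends in [g] in [pɔlɔlug] but [dʒ] in [pɔlɔludʒe].
Compare 'dog', with invariant [dʒ] in [runamudʒ] and [runamudʒe]: an analysis with underlying /dʒ/ and a rule producing [g] in isolation would wrongly predict alternation here too.
Therefore /g/ is basic and [dʒ] is derived by palatalization before a front vowel (/k/ and /g/ become palato-alveolar [tʃ] and [dʒ] before a front vowel).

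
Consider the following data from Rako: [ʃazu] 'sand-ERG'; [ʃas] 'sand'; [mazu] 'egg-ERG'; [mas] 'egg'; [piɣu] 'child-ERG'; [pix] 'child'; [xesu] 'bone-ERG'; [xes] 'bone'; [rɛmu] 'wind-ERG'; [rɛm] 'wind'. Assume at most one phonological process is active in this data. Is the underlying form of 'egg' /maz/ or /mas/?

'egg' shows [z] ~ [s] at the end of the stem ([mazu] vs [mas]).
Compare 'bone', with invariant [s] in [xesu] and [xes]: an analysis with underlying /s/ and a rule producing [z] before the ERG suffix would wrongly predict alternation here too.
The underlying segment must be /z/; voiced obstruents become voiceless word-finally, yielding [s] there.

/maz/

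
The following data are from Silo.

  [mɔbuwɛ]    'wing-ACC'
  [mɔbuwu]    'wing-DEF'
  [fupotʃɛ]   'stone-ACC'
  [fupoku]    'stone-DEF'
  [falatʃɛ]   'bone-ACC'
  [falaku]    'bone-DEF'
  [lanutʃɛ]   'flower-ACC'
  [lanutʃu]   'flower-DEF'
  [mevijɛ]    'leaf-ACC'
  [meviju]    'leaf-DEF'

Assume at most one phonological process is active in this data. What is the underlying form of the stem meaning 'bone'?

/falak/

'bone' shows [tʃ] ~ [k] at the end of the stem ([falatʃɛ] vs [falaku]).
The stem 'flower' ([lanutʃɛ], [lanutʃu]) shows [tʃ] unchanged in both environments, so [tʃ] cannot be basic with [k] derived before the DEF suffix.
Therefore /k/ is basic and [tʃ] is derived by palatalization before a front vowel (/k/ becomes palato-alveolar [tʃ] before a front vowel).
Hence 'bone' is /falak/ underlyingly.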